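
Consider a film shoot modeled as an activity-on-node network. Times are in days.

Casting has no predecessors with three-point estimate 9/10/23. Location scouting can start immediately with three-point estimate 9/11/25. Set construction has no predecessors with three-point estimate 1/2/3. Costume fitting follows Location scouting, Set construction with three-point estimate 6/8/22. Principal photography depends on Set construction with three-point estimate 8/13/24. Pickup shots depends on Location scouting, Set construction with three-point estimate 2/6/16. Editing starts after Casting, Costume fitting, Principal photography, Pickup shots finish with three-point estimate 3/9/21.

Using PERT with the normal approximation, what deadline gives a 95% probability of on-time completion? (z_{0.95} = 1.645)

40.9 days

te_Casting = (9 + 4·10 + 23)/6 = 72/6 = 12; σ²_Casting = ((23−9)/6)² = 5.444
te_Location scouting = (9 + 4·11 + 25)/6 = 78/6 = 13; σ²_Location scouting = ((25−9)/6)² = 7.111
te_Set construction = (1 + 4·2 + 3)/6 = 12/6 = 2; σ²_Set construction = ((3−1)/6)² = 0.111
te_Costume fitting = (6 + 4·8 + 22)/6 = 60/6 = 10; σ²_Costume fitting = ((22−6)/6)² = 7.111
te_Principal photography = (8 + 4·13 + 24)/6 = 84/6 = 14; σ²_Principal photography = ((24−8)/6)² = 7.111
te_Pickup shots = (2 + 4·6 + 16)/6 = 42/6 = 7; σ²_Pickup shots = ((16−2)/6)² = 5.444
te_Editing = (3 + 4·9 + 21)/6 = 60/6 = 10; σ²_Editing = ((21−3)/6)² = 9.000

Forward pass:
ES_Casting = 0; EF_Casting = 12
ES_Location scouting = 0; EF_Location scouting = 13
ES_Set construction = 0; EF_Set construction = 2
ES_Costume fitting = max(EF_Location scouting=13, EF_Set construction=2) = 13; EF_Costume fitting = 13+10 = 23
ES_Principal photography = 2; EF_Principal photography = 2+14 = 16
ES_Pickup shots = max(EF_Location scouting=13, EF_Set construction=2) = 13; EF_Pickup shots = 13+7 = 20
ES_Editing = max(EF_Casting=12, EF_Costume fitting=23, EF_Principal photography=16, EF_Pickup shots=20) = 23; EF_Editing = 23+10 = 33
Expected project duration μ = 33 days. Critical path: Location scouting → Costume fitting → Editing.

Variance along critical path = 7.111 + 7.111 + 9.000 = 23.222; σ = 4.819 days.
D = μ + z·σ = 33 + 1.645·4.819 = 40.9 days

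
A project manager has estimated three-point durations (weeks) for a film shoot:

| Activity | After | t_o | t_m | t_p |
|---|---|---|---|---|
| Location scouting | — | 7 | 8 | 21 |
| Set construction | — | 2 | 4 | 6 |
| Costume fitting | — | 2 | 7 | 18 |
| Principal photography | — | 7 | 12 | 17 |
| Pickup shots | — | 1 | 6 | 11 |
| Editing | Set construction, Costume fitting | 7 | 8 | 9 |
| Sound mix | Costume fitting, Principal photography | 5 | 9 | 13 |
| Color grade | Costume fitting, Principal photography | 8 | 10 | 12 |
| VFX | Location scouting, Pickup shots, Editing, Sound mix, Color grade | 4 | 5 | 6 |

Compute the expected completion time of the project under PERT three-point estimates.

27 weeks

te_Location scouting = (7 + 4·8 + 21)/6 = 60/6 = 10
te_Set construction = (2 + 4·4 + 6)/6 = 24/6 = 4
te_Costume fitting = (2 + 4·7 + 18)/6 = 48/6 = 8
te_Principal photography = (7 + 4·12 + 17)/6 = 72/6 = 12
te_Pickup shots = (1 + 4·6 + 11)/6 = 36/6 = 6
te_Editing = (7 + 4·8 + 9)/6 = 48/6 = 8
te_Sound mix = (5 + 4·9 + 13)/6 = 54/6 = 9
te_Color grade = (8 + 4·10 + 12)/6 = 60/6 = 10
te_VFX = (4 + 4·5 + 6)/6 = 30/6 = 5

Forward pass:
ES_Location scouting = 0; EF_Location scouting = 10
ES_Set construction = 0; EF_Set construction = 4
ES_Costume fitting = 0; EF_Costume fitting = 8
ES_Principal photography = 0; EF_Principal photography = 12
ES_Pickup shots = 0; EF_Pickup shots = 6
ES_Editing = max(EF_Set construction=4, EF_Costume fitting=8) = 8; EF_Editing = 8+8 = 16
ES_Sound mix = max(EF_Costume fitting=8, EF_Principal photography=12) = 12; EF_Sound mix = 12+9 = 21
ES_Color grade = max(EF_Costume fitting=8, EF_Principal photography=12) = 12; EF_Color grade = 12+10 = 22
ES_VFX = max(EF_Location scouting=10, EF_Pickup shots=6, EF_Editing=16, EF_Sound mix=21, EF_Color grade=22) = 22; EF_VFX = 22+5 = 27
Expected project duration μ = 27 weeks. Critical path: Principal photography → Color grade → VFX.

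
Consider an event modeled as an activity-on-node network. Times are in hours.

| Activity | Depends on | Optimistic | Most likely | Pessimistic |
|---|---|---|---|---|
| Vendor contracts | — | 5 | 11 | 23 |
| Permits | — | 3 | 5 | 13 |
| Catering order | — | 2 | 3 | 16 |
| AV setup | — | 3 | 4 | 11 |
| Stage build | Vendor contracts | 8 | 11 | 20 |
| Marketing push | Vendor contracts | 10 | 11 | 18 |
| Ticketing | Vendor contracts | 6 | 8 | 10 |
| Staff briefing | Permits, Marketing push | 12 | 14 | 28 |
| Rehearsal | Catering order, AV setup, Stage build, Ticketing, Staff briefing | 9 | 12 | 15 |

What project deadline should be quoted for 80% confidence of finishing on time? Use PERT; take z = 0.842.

55.7 hours

te_Vendor contracts = (5 + 4·11 + 23)/6 = 72/6 = 12; σ²_Vendor contracts = ((23−5)/6)² = 9.000
te_Permits = (3 + 4·5 + 13)/6 = 36/6 = 6; σ²_Permits = ((13−3)/6)² = 2.778
te_Catering order = (2 + 4·3 + 16)/6 = 30/6 = 5; σ²_Catering order = ((16−2)/6)² = 5.444
te_AV setup = (3 + 4·4 + 11)/6 = 30/6 = 5; σ²_AV setup = ((11−3)/6)² = 1.778
te_Stage build = (8 + 4·11 + 20)/6 = 72/6 = 12; σ²_Stage build = ((20−8)/6)² = 4.000
te_Marketing push = (10 + 4·11 + 18)/6 = 72/6 = 12; σ²_Marketing push = ((18−10)/6)² = 1.778
te_Ticketing = (6 + 4·8 + 10)/6 = 48/6 = 8; σ²_Ticketing = ((10−6)/6)² = 0.444
te_Staff briefing = (12 + 4·14 + 28)/6 = 96/6 = 16; σ²_Staff briefing = ((28−12)/6)² = 7.111
te_Rehearsal = (9 + 4·12 + 15)/6 = 72/6 = 12; σ²_Rehearsal = ((15−9)/6)² = 1.000

Forward pass:
ES_Vendor contracts = 0; EF_Vendor contracts = 12
ES_Permits = 0; EF_Permits = 6
ES_Catering order = 0; EF_Catering order = 5
ES_AV setup = 0; EF_AV setup = 5
ES_Stage build = 12; EF_Stage build = 12+12 = 24
ES_Marketing push = 12; EF_Marketing push = 12+12 = 24
ES_Ticketing = 12; EF_Ticketing = 12+8 = 20
ES_Staff briefing = max(EF_Permits=6, EF_Marketing push=24) = 24; EF_Staff briefing = 24+16 = 40
ES_Rehearsal = max(EF_Catering order=5, EF_AV setup=5, EF_Stage build=24, EF_Ticketing=20, EF_Staff briefing=40) = 40; EF_Rehearsal = 40+12 = 52
Expected project duration μ = 52 hours. Critical path: Vendor contracts → Marketing push → Staff briefing → Rehearsal.

Variance along critical path = 9.000 + 1.778 + 7.111 + 1.000 = 18.889; σ = 4.346 hours.
D = μ + z·σ = 52 + 0.842·4.346 = 55.7 hours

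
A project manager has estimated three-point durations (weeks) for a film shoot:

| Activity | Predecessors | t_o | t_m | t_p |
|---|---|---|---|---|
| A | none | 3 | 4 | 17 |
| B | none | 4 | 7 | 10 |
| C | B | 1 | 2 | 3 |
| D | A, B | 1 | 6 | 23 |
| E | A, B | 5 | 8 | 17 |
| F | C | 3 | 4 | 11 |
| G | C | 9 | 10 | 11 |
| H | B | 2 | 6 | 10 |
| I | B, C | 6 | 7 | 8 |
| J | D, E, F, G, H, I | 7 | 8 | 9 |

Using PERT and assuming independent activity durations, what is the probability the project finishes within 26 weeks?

0.193

te_A = (3 + 4·4 + 17)/6 = 36/6 = 6; σ²_A = ((17−3)/6)² = 5.444
te_B = (4 + 4·7 + 10)/6 = 42/6 = 7; σ²_B = ((10−4)/6)² = 1.000
te_C = (1 + 4·2 + 3)/6 = 12/6 = 2; σ²_C = ((3−1)/6)² = 0.111
te_D = (1 + 4·6 + 23)/6 = 48/6 = 8; σ²_D = ((23−1)/6)² = 13.444
te_E = (5 + 4·8 + 17)/6 = 54/6 = 9; σ²_E = ((17−5)/6)² = 4.000
te_F = (3 + 4·4 + 11)/6 = 30/6 = 5; σ²_F = ((11−3)/6)² = 1.778
te_G = (9 + 4·10 + 11)/6 = 60/6 = 10; σ²_G = ((11−9)/6)² = 0.111
te_H = (2 + 4·6 + 10)/6 = 36/6 = 6; σ²_H = ((10−2)/6)² = 1.778
te_I = (6 + 4·7 + 8)/6 = 42/6 = 7; σ²_I = ((8−6)/6)² = 0.111
te_J = (7 + 4·8 + 9)/6 = 48/6 = 8; σ²_J = ((9−7)/6)² = 0.111

Forward pass:
ES_A = 0; EF_A = 6
ES_B = 0; EF_B = 7
ES_C = 7; EF_C = 7+2 = 9
ES_D = max(EF_A=6, EF_B=7) = 7; EF_D = 7+8 = 15
ES_E = max(EF_A=6, EF_B=7) = 7; EF_E = 7+9 = 16
ES_F = 9; EF_F = 9+5 = 14
ES_G = 9; EF_G = 9+10 = 19
ES_H = 7; EF_H = 7+6 = 13
ES_I = max(EF_B=7, EF_C=9) = 9; EF_I = 9+7 = 16
ES_J = max(EF_D=15, EF_E=16, EF_F=14, EF_G=19, EF_H=13, EF_I=16) = 19; EF_J = 19+8 = 27
Expected project duration μ = 27 weeks. Critical path: B → C → G → J.

Variance along critical path = 1.000 + 0.111 + 0.111 + 0.111 = 1.333; σ = √1.333 = 1.155 weeks.
Z = (26 − 27) / 1.155 = -0.866
P(T ≤ 26) = Φ(-0.866) ≈ 0.193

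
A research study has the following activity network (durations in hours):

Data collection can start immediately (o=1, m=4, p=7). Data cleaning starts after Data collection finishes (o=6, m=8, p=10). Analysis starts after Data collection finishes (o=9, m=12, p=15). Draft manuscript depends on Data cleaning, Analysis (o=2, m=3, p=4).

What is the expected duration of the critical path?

19 hours

te_Data collection = (1 + 4·4 + 7)/6 = 24/6 = 4
te_Data cleaning = (6 + 4·8 + 10)/6 = 48/6 = 8
te_Analysis = (9 + 4·12 + 15)/6 = 72/6 = 12
te_Draft manuscript = (2 + 4·3 + 4)/6 = 18/6 = 3

Forward pass:
ES_Data collection = 0; EF_Data collection = 4
ES_Data cleaning = 4; EF_Data cleaning = 4+8 = 12
ES_Analysis = 4; EF_Analysis = 4+12 = 16
ES_Draft manuscript = max(EF_Data cleaning=12, EF_Analysis=16) = 16; EF_Draft manuscript = 16+3 = 19
Expected project duration μ = 19 hours. Critical path: Data collection → Analysis → Draft manuscript.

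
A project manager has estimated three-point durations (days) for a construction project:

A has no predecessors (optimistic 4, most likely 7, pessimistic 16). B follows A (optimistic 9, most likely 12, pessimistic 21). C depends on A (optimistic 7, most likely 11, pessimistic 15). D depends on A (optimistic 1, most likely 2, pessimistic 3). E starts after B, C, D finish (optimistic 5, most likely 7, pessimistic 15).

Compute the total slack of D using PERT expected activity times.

11 days

te_A = (4 + 4·7 + 16)/6 = 48/6 = 8
te_B = (9 + 4·12 + 21)/6 = 78/6 = 13
te_C = (7 + 4·11 + 15)/6 = 66/6 = 11
te_D = (1 + 4·2 + 3)/6 = 12/6 = 2
te_E = (5 + 4·7 + 15)/6 = 48/6 = 8

Forward pass:
ES_A = 0; EF_A = 8
ES_B = 8; EF_B = 8+13 = 21
ES_C = 8; EF_C = 8+11 = 19
ES_D = 8; EF_D = 8+2 = 10
ES_E = max(EF_B=21, EF_C=19, EF_D=10) = 21; EF_E = 21+8 = 29
Expected project duration μ = 29 days. Critical path: A → B → E.

Backward pass:
LF_E = 29; LS_E = 29−8 = 21
LF_D = LS_E = 21; LS_D = 21−2 = 19
LF_C = LS_E = 21; LS_C = 21−11 = 10
LF_B = LS_E = 21; LS_B = 21−13 = 8
LF_A = min(LS_B=8, LS_C=10, LS_D=19) = 8; LS_A = 8−8 = 0
Slack_D = LS_D − ES_D = 19 − 8 = 11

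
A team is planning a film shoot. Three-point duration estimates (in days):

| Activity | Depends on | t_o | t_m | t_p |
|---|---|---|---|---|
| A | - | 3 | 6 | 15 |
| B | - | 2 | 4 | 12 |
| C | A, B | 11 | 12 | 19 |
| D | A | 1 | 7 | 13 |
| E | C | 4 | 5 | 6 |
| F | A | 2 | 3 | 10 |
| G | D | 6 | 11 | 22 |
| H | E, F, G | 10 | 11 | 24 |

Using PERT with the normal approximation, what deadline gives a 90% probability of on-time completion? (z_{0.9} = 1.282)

44.8 days

te_A = (3 + 4·6 + 15)/6 = 42/6 = 7; σ²_A = ((15−3)/6)² = 4.000
te_B = (2 + 4·4 + 12)/6 = 30/6 = 5; σ²_B = ((12−2)/6)² = 2.778
te_C = (11 + 4·12 + 19)/6 = 78/6 = 13; σ²_C = ((19−11)/6)² = 1.778
te_D = (1 + 4·7 + 13)/6 = 42/6 = 7; σ²_D = ((13−1)/6)² = 4.000
te_E = (4 + 4·5 + 6)/6 = 30/6 = 5; σ²_E = ((6−4)/6)² = 0.111
te_F = (2 + 4·3 + 10)/6 = 24/6 = 4; σ²_F = ((10−2)/6)² = 1.778
te_G = (6 + 4·11 + 22)/6 = 72/6 = 12; σ²_G = ((22−6)/6)² = 7.111
te_H = (10 + 4·11 + 24)/6 = 78/6 = 13; σ²_H = ((24−10)/6)² = 5.444

Forward pass:
ES_A = 0; EF_A = 7
ES_B = 0; EF_B = 5
ES_C = max(EF_A=7, EF_B=5) = 7; EF_C = 7+13 = 20
ES_D = 7; EF_D = 7+7 = 14
ES_E = 20; EF_E = 20+5 = 25
ES_F = 7; EF_F = 7+4 = 11
ES_G = 14; EF_G = 14+12 = 26
ES_H = max(EF_E=25, EF_F=11, EF_G=26) = 26; EF_H = 26+13 = 39
Expected project duration μ = 39 days. Critical path: A → D → G → H.

Variance along critical path = 4.000 + 4.000 + 7.111 + 5.444 = 20.556; σ = 4.534 days.
D = μ + z·σ = 39 + 1.282·4.534 = 44.8 days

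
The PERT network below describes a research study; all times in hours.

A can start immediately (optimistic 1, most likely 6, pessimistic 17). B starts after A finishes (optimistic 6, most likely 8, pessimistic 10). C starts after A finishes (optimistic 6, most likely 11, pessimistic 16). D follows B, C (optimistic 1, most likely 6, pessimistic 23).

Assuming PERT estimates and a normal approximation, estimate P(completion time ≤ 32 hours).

te_A = (1 + 4·6 + 17)/6 = 42/6 = 7; σ²_A = ((17−1)/6)² = 7.111
te_B = (6 + 4·8 + 10)/6 = 48/6 = 8; σ²_B = ((10−6)/6)² = 0.444
te_C = (6 + 4·11 + 16)/6 = 66/6 = 11; σ²_C = ((16−6)/6)² = 2.778
te_D = (1 + 4·6 + 23)/6 = 48/6 = 8; σ²_D = ((23−1)/6)² = 13.444

Forward pass:
ES_A = 0; EF_A = 7
ES_B = 7; EF_B = 7+8 = 15
ES_C = 7; EF_C = 7+11 = 18
ES_D = max(EF_B=15, EF_C=18) = 18; EF_D = 18+8 = 26
Expected project duration μ = 26 hours. Critical path: A → C → D.

Variance along critical path = 7.111 + 2.778 + 13.444 = 23.333; σ = √23.333 = 4.830 hours.
Z = (32 − 26) / 4.830 = 1.242
P(T ≤ 32) = Φ(1.242) ≈ 0.893

0.893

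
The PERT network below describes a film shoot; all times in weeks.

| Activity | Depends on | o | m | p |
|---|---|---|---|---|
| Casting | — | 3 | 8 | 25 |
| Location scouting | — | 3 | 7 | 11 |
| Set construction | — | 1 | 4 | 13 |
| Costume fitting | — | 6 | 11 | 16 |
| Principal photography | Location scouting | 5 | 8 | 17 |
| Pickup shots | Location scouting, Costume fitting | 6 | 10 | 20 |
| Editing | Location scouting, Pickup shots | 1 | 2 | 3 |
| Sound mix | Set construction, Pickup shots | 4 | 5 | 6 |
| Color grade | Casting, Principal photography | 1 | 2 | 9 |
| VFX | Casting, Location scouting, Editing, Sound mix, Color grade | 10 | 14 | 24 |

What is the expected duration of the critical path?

te_Casting = (3 + 4·8 + 25)/6 = 60/6 = 10
te_Location scouting = (3 + 4·7 + 11)/6 = 42/6 = 7
te_Set construction = (1 + 4·4 + 13)/6 = 30/6 = 5
te_Costume fitting = (6 + 4·11 + 16)/6 = 66/6 = 11
te_Principal photography = (5 + 4·8 + 17)/6 = 54/6 = 9
te_Pickup shots = (6 + 4·10 + 20)/6 = 66/6 = 11
te_Editing = (1 + 4·2 + 3)/6 = 12/6 = 2
te_Sound mix = (4 + 4·5 + 6)/6 = 30/6 = 5
te_Color grade = (1 + 4·2 + 9)/6 = 18/6 = 3
te_VFX = (10 + 4·14 + 24)/6 = 90/6 = 15

Forward pass:
ES_Casting = 0; EF_Casting = 10
ES_Location scouting = 0; EF_Location scouting = 7
ES_Set construction = 0; EF_Set construction = 5
ES_Costume fitting = 0; EF_Costume fitting = 11
ES_Principal photography = 7; EF_Principal photography = 7+9 = 16
ES_Pickup shots = max(EF_Location scouting=7, EF_Costume fitting=11) = 11; EF_Pickup shots = 11+11 = 22
ES_Editing = max(EF_Location scouting=7, EF_Pickup shots=22) = 22; EF_Editing = 22+2 = 24
ES_Sound mix = max(EF_Set construction=5, EF_Pickup shots=22) = 22; EF_Sound mix = 22+5 = 27
ES_Color grade = max(EF_Casting=10, EF_Principal photography=16) = 16; EF_Color grade = 16+3 = 19
ES_VFX = max(EF_Casting=10, EF_Location scouting=7, EF_Editing=24, EF_Sound mix=27, EF_Color grade=19) = 27; EF_VFX = 27+15 = 42
Expected project duration μ = 42 weeks. Critical path: Costume fitting → Pickup shots → Sound mix → VFX.

42 weeks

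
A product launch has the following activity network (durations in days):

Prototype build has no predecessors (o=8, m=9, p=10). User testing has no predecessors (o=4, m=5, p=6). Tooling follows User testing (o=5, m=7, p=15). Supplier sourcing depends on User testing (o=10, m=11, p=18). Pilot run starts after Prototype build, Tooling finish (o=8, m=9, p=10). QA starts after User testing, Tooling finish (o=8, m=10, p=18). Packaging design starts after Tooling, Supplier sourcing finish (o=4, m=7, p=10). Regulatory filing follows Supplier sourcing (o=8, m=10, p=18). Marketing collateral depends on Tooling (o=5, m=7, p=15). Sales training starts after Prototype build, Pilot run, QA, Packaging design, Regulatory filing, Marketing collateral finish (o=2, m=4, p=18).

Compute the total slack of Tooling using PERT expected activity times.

te_Prototype build = (8 + 4·9 + 10)/6 = 54/6 = 9
te_User testing = (4 + 4·5 + 6)/6 = 30/6 = 5
te_Tooling = (5 + 4·7 + 15)/6 = 48/6 = 8
te_Supplier sourcing = (10 + 4·11 + 18)/6 = 72/6 = 12
te_Pilot run = (8 + 4·9 + 10)/6 = 54/6 = 9
te_QA = (8 + 4·10 + 18)/6 = 66/6 = 11
te_Packaging design = (4 + 4·7 + 10)/6 = 42/6 = 7
te_Regulatory filing = (8 + 4·10 + 18)/6 = 66/6 = 11
te_Marketing collateral = (5 + 4·7 + 15)/6 = 48/6 = 8
te_Sales training = (2 + 4·4 + 18)/6 = 36/6 = 6

Forward pass:
ES_Prototype build = 0; EF_Prototype build = 9
ES_User testing = 0; EF_User testing = 5
ES_Tooling = 5; EF_Tooling = 5+8 = 13
ES_Supplier sourcing = 5; EF_Supplier sourcing = 5+12 = 17
ES_Pilot run = max(EF_Prototype build=9, EF_Tooling=13) = 13; EF_Pilot run = 13+9 = 22
ES_QA = max(EF_User testing=5, EF_Tooling=13) = 13; EF_QA = 13+11 = 24
ES_Packaging design = max(EF_Tooling=13, EF_Supplier sourcing=17) = 17; EF_Packaging design = 17+7 = 24
ES_Regulatory filing = 17; EF_Regulatory filing = 17+11 = 28
ES_Marketing collateral = 13; EF_Marketing collateral = 13+8 = 21
ES_Sales training = max(EF_Prototype build=9, EF_Pilot run=22, EF_QA=24, EF_Packaging design=24, EF_Regulatory filing=28, EF_Marketing collateral=21) = 28; EF_Sales training = 28+6 = 34
Expected project duration μ = 34 days. Critical path: User testing → Supplier sourcing → Regulatory filing → Sales training.

Backward pass:
LF_Sales training = 34; LS_Sales training = 34−6 = 28
LF_Marketing collateral = LS_Sales training = 28; LS_Marketing collateral = 28−8 = 20
LF_Regulatory filing = LS_Sales training = 28; LS_Regulatory filing = 28−11 = 17
LF_Packaging design = LS_Sales training = 28; LS_Packaging design = 28−7 = 21
LF_QA = LS_Sales training = 28; LS_QA = 28−11 = 17
LF_Pilot run = LS_Sales training = 28; LS_Pilot run = 28−9 = 19
LF_Supplier sourcing = min(LS_Packaging design=21, LS_Regulatory filing=17) = 17; LS_Supplier sourcing = 17−12 = 5
LF_Tooling = min(LS_Pilot run=19, LS_QA=17, LS_Packaging design=21, LS_Marketing collateral=20) = 17; LS_Tooling = 17−8 = 9
LF_User testing = min(LS_Tooling=9, LS_Supplier sourcing=5, LS_QA=17) = 5; LS_User testing = 5−5 = 0
LF_Prototype build = min(LS_Pilot run=19, LS_Sales training=28) = 19; LS_Prototype build = 19−9 = 10
Slack_Tooling = LS_Tooling − ES_Tooling = 9 − 5 = 4

4 days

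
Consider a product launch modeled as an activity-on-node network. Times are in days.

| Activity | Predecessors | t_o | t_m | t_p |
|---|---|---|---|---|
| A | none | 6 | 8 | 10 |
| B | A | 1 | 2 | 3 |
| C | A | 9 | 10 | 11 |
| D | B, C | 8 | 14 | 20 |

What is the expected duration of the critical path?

te_A = (6 + 4·8 + 10)/6 = 48/6 = 8
te_B = (1 + 4·2 + 3)/6 = 12/6 = 2
te_C = (9 + 4·10 + 11)/6 = 60/6 = 10
te_D = (8 + 4·14 + 20)/6 = 84/6 = 14

Forward pass:
ES_A = 0; EF_A = 8
ES_B = 8; EF_B = 8+2 = 10
ES_C = 8; EF_C = 8+10 = 18
ES_D = max(EF_B=10, EF_C=18) = 18; EF_D = 18+14 = 32
Expected project duration μ = 32 days. Critical path: A → C → D.

32 days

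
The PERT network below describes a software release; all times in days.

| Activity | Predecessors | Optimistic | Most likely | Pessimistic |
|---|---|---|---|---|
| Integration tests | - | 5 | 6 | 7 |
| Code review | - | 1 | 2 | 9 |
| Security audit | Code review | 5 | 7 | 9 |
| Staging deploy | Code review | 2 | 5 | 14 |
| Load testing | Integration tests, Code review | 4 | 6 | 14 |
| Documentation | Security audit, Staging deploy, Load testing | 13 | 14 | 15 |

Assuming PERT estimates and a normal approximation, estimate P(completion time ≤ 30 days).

0.958

te_Integration tests = (5 + 4·6 + 7)/6 = 36/6 = 6; σ²_Integration tests = ((7−5)/6)² = 0.111
te_Code review = (1 + 4·2 + 9)/6 = 18/6 = 3; σ²_Code review = ((9−1)/6)² = 1.778
te_Security audit = (5 + 4·7 + 9)/6 = 42/6 = 7; σ²_Security audit = ((9−5)/6)² = 0.444
te_Staging deploy = (2 + 4·5 + 14)/6 = 36/6 = 6; σ²_Staging deploy = ((14−2)/6)² = 4.000
te_Load testing = (4 + 4·6 + 14)/6 = 42/6 = 7; σ²_Load testing = ((14−4)/6)² = 2.778
te_Documentation = (13 + 4·14 + 15)/6 = 84/6 = 14; σ²_Documentation = ((15−13)/6)² = 0.111

Forward pass:
ES_Integration tests = 0; EF_Integration tests = 6
ES_Code review = 0; EF_Code review = 3
ES_Security audit = 3; EF_Security audit = 3+7 = 10
ES_Staging deploy = 3; EF_Staging deploy = 3+6 = 9
ES_Load testing = max(EF_Integration tests=6, EF_Code review=3) = 6; EF_Load testing = 6+7 = 13
ES_Documentation = max(EF_Security audit=10, EF_Staging deploy=9, EF_Load testing=13) = 13; EF_Documentation = 13+14 = 27
Expected project duration μ = 27 days. Critical path: Integration tests → Load testing → Documentation.

Variance along critical path = 0.111 + 2.778 + 0.111 = 3.000; σ = √3.000 = 1.732 days.
Z = (30 − 27) / 1.732 = 1.732
P(T ≤ 30) = Φ(1.732) ≈ 0.958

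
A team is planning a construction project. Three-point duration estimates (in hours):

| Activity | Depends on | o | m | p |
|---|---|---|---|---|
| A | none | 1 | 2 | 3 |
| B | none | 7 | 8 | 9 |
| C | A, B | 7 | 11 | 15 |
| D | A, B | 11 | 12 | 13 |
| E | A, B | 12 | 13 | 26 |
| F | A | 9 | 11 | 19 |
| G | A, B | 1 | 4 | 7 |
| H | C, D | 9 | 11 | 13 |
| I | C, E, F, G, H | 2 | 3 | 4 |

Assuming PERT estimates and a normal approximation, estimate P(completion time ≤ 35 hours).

0.872

te_A = (1 + 4·2 + 3)/6 = 12/6 = 2; σ²_A = ((3−1)/6)² = 0.111
te_B = (7 + 4·8 + 9)/6 = 48/6 = 8; σ²_B = ((9−7)/6)² = 0.111
te_C = (7 + 4·11 + 15)/6 = 66/6 = 11; σ²_C = ((15−7)/6)² = 1.778
te_D = (11 + 4·12 + 13)/6 = 72/6 = 12; σ²_D = ((13−11)/6)² = 0.111
te_E = (12 + 4·13 + 26)/6 = 90/6 = 15; σ²_E = ((26−12)/6)² = 5.444
te_F = (9 + 4·11 + 19)/6 = 72/6 = 12; σ²_F = ((19−9)/6)² = 2.778
te_G = (1 + 4·4 + 7)/6 = 24/6 = 4; σ²_G = ((7−1)/6)² = 1.000
te_H = (9 + 4·11 + 13)/6 = 66/6 = 11; σ²_H = ((13−9)/6)² = 0.444
te_I = (2 + 4·3 + 4)/6 = 18/6 = 3; σ²_I = ((4−2)/6)² = 0.111

Forward pass:
ES_A = 0; EF_A = 2
ES_B = 0; EF_B = 8
ES_C = max(EF_A=2, EF_B=8) = 8; EF_C = 8+11 = 19
ES_D = max(EF_A=2, EF_B=8) = 8; EF_D = 8+12 = 20
ES_E = max(EF_A=2, EF_B=8) = 8; EF_E = 8+15 = 23
ES_F = 2; EF_F = 2+12 = 14
ES_G = max(EF_A=2, EF_B=8) = 8; EF_G = 8+4 = 12
ES_H = max(EF_C=19, EF_D=20) = 20; EF_H = 20+11 = 31
ES_I = max(EF_C=19, EF_E=23, EF_F=14, EF_G=12, EF_H=31) = 31; EF_I = 31+3 = 34
Expected project duration μ = 34 hours. Critical path: B → D → H → I.

Variance along critical path = 0.111 + 0.111 + 0.444 + 0.111 = 0.778; σ = √0.778 = 0.882 hours.
Z = (35 − 34) / 0.882 = 1.134
P(T ≤ 35) = Φ(1.134) ≈ 0.872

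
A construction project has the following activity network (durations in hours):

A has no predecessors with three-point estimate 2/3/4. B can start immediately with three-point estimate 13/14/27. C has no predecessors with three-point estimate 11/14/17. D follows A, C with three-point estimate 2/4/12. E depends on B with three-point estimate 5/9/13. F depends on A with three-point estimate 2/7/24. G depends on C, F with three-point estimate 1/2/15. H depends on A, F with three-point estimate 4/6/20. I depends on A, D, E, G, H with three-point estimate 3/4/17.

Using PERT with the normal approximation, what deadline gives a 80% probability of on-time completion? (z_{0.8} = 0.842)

te_A = (2 + 4·3 + 4)/6 = 18/6 = 3; σ²_A = ((4−2)/6)² = 0.111
te_B = (13 + 4·14 + 27)/6 = 96/6 = 16; σ²_B = ((27−13)/6)² = 5.444
te_C = (11 + 4·14 + 17)/6 = 84/6 = 14; σ²_C = ((17−11)/6)² = 1.000
te_D = (2 + 4·4 + 12)/6 = 30/6 = 5; σ²_D = ((12−2)/6)² = 2.778
te_E = (5 + 4·9 + 13)/6 = 54/6 = 9; σ²_E = ((13−5)/6)² = 1.778
te_F = (2 + 4·7 + 24)/6 = 54/6 = 9; σ²_F = ((24−2)/6)² = 13.444
te_G = (1 + 4·2 + 15)/6 = 24/6 = 4; σ²_G = ((15−1)/6)² = 5.444
te_H = (4 + 4·6 + 20)/6 = 48/6 = 8; σ²_H = ((20−4)/6)² = 7.111
te_I = (3 + 4·4 + 17)/6 = 36/6 = 6; σ²_I = ((17−3)/6)² = 5.444

Forward pass:
ES_A = 0; EF_A = 3
ES_B = 0; EF_B = 16
ES_C = 0; EF_C = 14
ES_D = max(EF_A=3, EF_C=14) = 14; EF_D = 14+5 = 19
ES_E = 16; EF_E = 16+9 = 25
ES_F = 3; EF_F = 3+9 = 12
ES_G = max(EF_C=14, EF_F=12) = 14; EF_G = 14+4 = 18
ES_H = max(EF_A=3, EF_F=12) = 12; EF_H = 12+8 = 20
ES_I = max(EF_A=3, EF_D=19, EF_E=25, EF_G=18, EF_H=20) = 25; EF_I = 25+6 = 31
Expected project duration μ = 31 hours. Critical path: B → E → I.

Variance along critical path = 5.444 + 1.778 + 5.444 = 12.667; σ = 3.559 hours.
D = μ + z·σ = 31 + 0.842·3.559 = 34.0 hours

34.0 hours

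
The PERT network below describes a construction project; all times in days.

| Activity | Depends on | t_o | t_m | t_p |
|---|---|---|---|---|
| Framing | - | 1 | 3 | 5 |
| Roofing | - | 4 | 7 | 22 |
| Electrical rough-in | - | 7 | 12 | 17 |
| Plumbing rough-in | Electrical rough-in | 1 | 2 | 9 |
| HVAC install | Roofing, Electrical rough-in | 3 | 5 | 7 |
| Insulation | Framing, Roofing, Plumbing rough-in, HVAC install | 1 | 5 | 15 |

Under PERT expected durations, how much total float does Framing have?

te_Framing = (1 + 4·3 + 5)/6 = 18/6 = 3
te_Roofing = (4 + 4·7 + 22)/6 = 54/6 = 9
te_Electrical rough-in = (7 + 4·12 + 17)/6 = 72/6 = 12
te_Plumbing rough-in = (1 + 4·2 + 9)/6 = 18/6 = 3
te_HVAC install = (3 + 4·5 + 7)/6 = 30/6 = 5
te_Insulation = (1 + 4·5 + 15)/6 = 36/6 = 6

Forward pass:
ES_Framing = 0; EF_Framing = 3
ES_Roofing = 0; EF_Roofing = 9
ES_Electrical rough-in = 0; EF_Electrical rough-in = 12
ES_Plumbing rough-in = 12; EF_Plumbing rough-in = 12+3 = 15
ES_HVAC install = max(EF_Roofing=9, EF_Electrical rough-in=12) = 12; EF_HVAC install = 12+5 = 17
ES_Insulation = max(EF_Framing=3, EF_Roofing=9, EF_Plumbing rough-in=15, EF_HVAC install=17) = 17; EF_Insulation = 17+6 = 23
Expected project duration μ = 23 days. Critical path: Electrical rough-in → HVAC install → Insulation.

Backward pass:
LF_Insulation = 23; LS_Insulation = 23−6 = 17
LF_HVAC install = LS_Insulation = 17; LS_HVAC install = 17−5 = 12
LF_Plumbing rough-in = LS_Insulation = 17; LS_Plumbing rough-in = 17−3 = 14
LF_Electrical rough-in = min(LS_Plumbing rough-in=14, LS_HVAC install=12) = 12; LS_Electrical rough-in = 12−12 = 0
LF_Roofing = min(LS_HVAC install=12, LS_Insulation=17) = 12; LS_Roofing = 12−9 = 3
LF_Framing = LS_Insulation = 17; LS_Framing = 17−3 = 14
Slack_Framing = LS_Framing − ES_Framing = 14 − 0 = 14

14 days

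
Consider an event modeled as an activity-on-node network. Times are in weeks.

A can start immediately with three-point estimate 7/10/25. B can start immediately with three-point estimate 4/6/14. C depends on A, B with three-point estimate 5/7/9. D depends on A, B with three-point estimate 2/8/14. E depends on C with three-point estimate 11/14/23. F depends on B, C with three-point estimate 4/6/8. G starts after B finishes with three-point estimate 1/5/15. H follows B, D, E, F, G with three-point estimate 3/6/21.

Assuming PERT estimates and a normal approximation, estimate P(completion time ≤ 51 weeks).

0.971

te_A = (7 + 4·10 + 25)/6 = 72/6 = 12; σ²_A = ((25−7)/6)² = 9.000
te_B = (4 + 4·6 + 14)/6 = 42/6 = 7; σ²_B = ((14−4)/6)² = 2.778
te_C = (5 + 4·7 + 9)/6 = 42/6 = 7; σ²_C = ((9−5)/6)² = 0.444
te_D = (2 + 4·8 + 14)/6 = 48/6 = 8; σ²_D = ((14−2)/6)² = 4.000
te_E = (11 + 4·14 + 23)/6 = 90/6 = 15; σ²_E = ((23−11)/6)² = 4.000
te_F = (4 + 4·6 + 8)/6 = 36/6 = 6; σ²_F = ((8−4)/6)² = 0.444
te_G = (1 + 4·5 + 15)/6 = 36/6 = 6; σ²_G = ((15−1)/6)² = 5.444
te_H = (3 + 4·6 + 21)/6 = 48/6 = 8; σ²_H = ((21−3)/6)² = 9.000

Forward pass:
ES_A = 0; EF_A = 12
ES_B = 0; EF_B = 7
ES_C = max(EF_A=12, EF_B=7) = 12; EF_C = 12+7 = 19
ES_D = max(EF_A=12, EF_B=7) = 12; EF_D = 12+8 = 20
ES_E = 19; EF_E = 19+15 = 34
ES_F = max(EF_B=7, EF_C=19) = 19; EF_F = 19+6 = 25
ES_G = 7; EF_G = 7+6 = 13
ES_H = max(EF_B=7, EF_D=20, EF_E=34, EF_F=25, EF_G=13) = 34; EF_H = 34+8 = 42
Expected project duration μ = 42 weeks. Critical path: A → C → E → H.

Variance along critical path = 9.000 + 0.444 + 4.000 + 9.000 = 22.444; σ = √22.444 = 4.738 weeks.
Z = (51 − 42) / 4.738 = 1.900
P(T ≤ 51) = Φ(1.900) ≈ 0.971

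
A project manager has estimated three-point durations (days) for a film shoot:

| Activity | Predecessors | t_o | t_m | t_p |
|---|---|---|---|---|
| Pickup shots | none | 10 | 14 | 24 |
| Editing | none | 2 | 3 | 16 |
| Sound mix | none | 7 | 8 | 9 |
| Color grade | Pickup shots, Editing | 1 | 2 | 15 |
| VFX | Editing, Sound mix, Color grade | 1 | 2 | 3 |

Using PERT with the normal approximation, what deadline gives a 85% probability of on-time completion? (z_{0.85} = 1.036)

te_Pickup shots = (10 + 4·14 + 24)/6 = 90/6 = 15; σ²_Pickup shots = ((24−10)/6)² = 5.444
te_Editing = (2 + 4·3 + 16)/6 = 30/6 = 5; σ²_Editing = ((16−2)/6)² = 5.444
te_Sound mix = (7 + 4·8 + 9)/6 = 48/6 = 8; σ²_Sound mix = ((9−7)/6)² = 0.111
te_Color grade = (1 + 4·2 + 15)/6 = 24/6 = 4; σ²_Color grade = ((15−1)/6)² = 5.444
te_VFX = (1 + 4·2 + 3)/6 = 12/6 = 2; σ²_VFX = ((3−1)/6)² = 0.111

Forward pass:
ES_Pickup shots = 0; EF_Pickup shots = 15
ES_Editing = 0; EF_Editing = 5
ES_Sound mix = 0; EF_Sound mix = 8
ES_Color grade = max(EF_Pickup shots=15, EF_Editing=5) = 15; EF_Color grade = 15+4 = 19
ES_VFX = max(EF_Editing=5, EF_Sound mix=8, EF_Color grade=19) = 19; EF_VFX = 19+2 = 21
Expected project duration μ = 21 days. Critical path: Pickup shots → Color grade → VFX.

Variance along critical path = 5.444 + 5.444 + 0.111 = 11.000; σ = 3.317 days.
D = μ + z·σ = 21 + 1.036·3.317 = 24.4 days

24.4 days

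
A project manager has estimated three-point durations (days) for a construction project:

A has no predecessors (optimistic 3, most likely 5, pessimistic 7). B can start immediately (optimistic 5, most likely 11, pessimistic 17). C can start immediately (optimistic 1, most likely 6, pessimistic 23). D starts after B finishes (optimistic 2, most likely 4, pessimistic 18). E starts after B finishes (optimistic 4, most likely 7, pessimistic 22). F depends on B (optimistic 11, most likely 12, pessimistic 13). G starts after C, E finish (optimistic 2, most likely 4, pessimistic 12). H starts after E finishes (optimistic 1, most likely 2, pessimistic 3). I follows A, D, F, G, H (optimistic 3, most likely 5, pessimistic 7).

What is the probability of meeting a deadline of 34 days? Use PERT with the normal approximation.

0.840

te_A = (3 + 4·5 + 7)/6 = 30/6 = 5; σ²_A = ((7−3)/6)² = 0.444
te_B = (5 + 4·11 + 17)/6 = 66/6 = 11; σ²_B = ((17−5)/6)² = 4.000
te_C = (1 + 4·6 + 23)/6 = 48/6 = 8; σ²_C = ((23−1)/6)² = 13.444
te_D = (2 + 4·4 + 18)/6 = 36/6 = 6; σ²_D = ((18−2)/6)² = 7.111
te_E = (4 + 4·7 + 22)/6 = 54/6 = 9; σ²_E = ((22−4)/6)² = 9.000
te_F = (11 + 4·12 + 13)/6 = 72/6 = 12; σ²_F = ((13−11)/6)² = 0.111
te_G = (2 + 4·4 + 12)/6 = 30/6 = 5; σ²_G = ((12−2)/6)² = 2.778
te_H = (1 + 4·2 + 3)/6 = 12/6 = 2; σ²_H = ((3−1)/6)² = 0.111
te_I = (3 + 4·5 + 7)/6 = 30/6 = 5; σ²_I = ((7−3)/6)² = 0.444

Forward pass:
ES_A = 0; EF_A = 5
ES_B = 0; EF_B = 11
ES_C = 0; EF_C = 8
ES_D = 11; EF_D = 11+6 = 17
ES_E = 11; EF_E = 11+9 = 20
ES_F = 11; EF_F = 11+12 = 23
ES_G = max(EF_C=8, EF_E=20) = 20; EF_G = 20+5 = 25
ES_H = 20; EF_H = 20+2 = 22
ES_I = max(EF_A=5, EF_D=17, EF_F=23, EF_G=25, EF_H=22) = 25; EF_I = 25+5 = 30
Expected project duration μ = 30 days. Critical path: B → E → G → I.

Variance along critical path = 4.000 + 9.000 + 2.778 + 0.444 = 16.222; σ = √16.222 = 4.028 days.
Z = (34 − 30) / 4.028 = 0.993
P(T ≤ 34) = Φ(0.993) ≈ 0.840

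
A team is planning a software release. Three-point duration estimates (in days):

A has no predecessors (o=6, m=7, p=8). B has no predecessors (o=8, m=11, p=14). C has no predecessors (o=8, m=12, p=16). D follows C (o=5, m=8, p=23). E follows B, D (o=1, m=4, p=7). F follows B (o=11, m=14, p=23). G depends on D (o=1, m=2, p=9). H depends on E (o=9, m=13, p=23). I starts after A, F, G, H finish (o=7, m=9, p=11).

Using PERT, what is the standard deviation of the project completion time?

te_A = (6 + 4·7 + 8)/6 = 42/6 = 7; σ²_A = ((8−6)/6)² = 0.111
te_B = (8 + 4·11 + 14)/6 = 66/6 = 11; σ²_B = ((14−8)/6)² = 1.000
te_C = (8 + 4·12 + 16)/6 = 72/6 = 12; σ²_C = ((16−8)/6)² = 1.778
te_D = (5 + 4·8 + 23)/6 = 60/6 = 10; σ²_D = ((23−5)/6)² = 9.000
te_E = (1 + 4·4 + 7)/6 = 24/6 = 4; σ²_E = ((7−1)/6)² = 1.000
te_F = (11 + 4·14 + 23)/6 = 90/6 = 15; σ²_F = ((23−11)/6)² = 4.000
te_G = (1 + 4·2 + 9)/6 = 18/6 = 3; σ²_G = ((9−1)/6)² = 1.778
te_H = (9 + 4·13 + 23)/6 = 84/6 = 14; σ²_H = ((23−9)/6)² = 5.444
te_I = (7 + 4·9 + 11)/6 = 54/6 = 9; σ²_I = ((11−7)/6)² = 0.444

Forward pass:
ES_A = 0; EF_A = 7
ES_B = 0; EF_B = 11
ES_C = 0; EF_C = 12
ES_D = 12; EF_D = 12+10 = 22
ES_E = max(EF_B=11, EF_D=22) = 22; EF_E = 22+4 = 26
ES_F = 11; EF_F = 11+15 = 26
ES_G = 22; EF_G = 22+3 = 25
ES_H = 26; EF_H = 26+14 = 40
ES_I = max(EF_A=7, EF_F=26, EF_G=25, EF_H=40) = 40; EF_I = 40+9 = 49
Expected project duration μ = 49 days. Critical path: C → D → E → H → I.

Variance along critical path = 1.778 + 9.000 + 1.000 + 5.444 + 0.444 = 17.667
σ = √17.667 = 4.203 days

4.20 days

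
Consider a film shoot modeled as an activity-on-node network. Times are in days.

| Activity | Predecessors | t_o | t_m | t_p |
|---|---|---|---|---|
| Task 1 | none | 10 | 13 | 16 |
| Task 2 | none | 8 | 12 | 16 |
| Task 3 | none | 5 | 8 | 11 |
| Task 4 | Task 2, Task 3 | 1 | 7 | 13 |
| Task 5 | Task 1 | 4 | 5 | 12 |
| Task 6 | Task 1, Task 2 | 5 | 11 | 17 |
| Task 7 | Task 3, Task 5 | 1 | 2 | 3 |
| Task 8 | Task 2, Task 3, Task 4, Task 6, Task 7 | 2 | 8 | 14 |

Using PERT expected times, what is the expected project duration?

te_Task 1 = (10 + 4·13 + 16)/6 = 78/6 = 13
te_Task 2 = (8 + 4·12 + 16)/6 = 72/6 = 12
te_Task 3 = (5 + 4·8 + 11)/6 = 48/6 = 8
te_Task 4 = (1 + 4·7 + 13)/6 = 42/6 = 7
te_Task 5 = (4 + 4·5 + 12)/6 = 36/6 = 6
te_Task 6 = (5 + 4·11 + 17)/6 = 66/6 = 11
te_Task 7 = (1 + 4·2 + 3)/6 = 12/6 = 2
te_Task 8 = (2 + 4·8 + 14)/6 = 48/6 = 8

Forward pass:
ES_Task 1 = 0; EF_Task 1 = 13
ES_Task 2 = 0; EF_Task 2 = 12
ES_Task 3 = 0; EF_Task 3 = 8
ES_Task 4 = max(EF_Task 2=12, EF_Task 3=8) = 12; EF_Task 4 = 12+7 = 19
ES_Task 5 = 13; EF_Task 5 = 13+6 = 19
ES_Task 6 = max(EF_Task 1=13, EF_Task 2=12) = 13; EF_Task 6 = 13+11 = 24
ES_Task 7 = max(EF_Task 3=8, EF_Task 5=19) = 19; EF_Task 7 = 19+2 = 21
ES_Task 8 = max(EF_Task 2=12, EF_Task 3=8, EF_Task 4=19, EF_Task 6=24, EF_Task 7=21) = 24; EF_Task 8 = 24+8 = 32
Expected project duration μ = 32 days. Critical path: Task 1 → Task 6 → Task 8.

32 days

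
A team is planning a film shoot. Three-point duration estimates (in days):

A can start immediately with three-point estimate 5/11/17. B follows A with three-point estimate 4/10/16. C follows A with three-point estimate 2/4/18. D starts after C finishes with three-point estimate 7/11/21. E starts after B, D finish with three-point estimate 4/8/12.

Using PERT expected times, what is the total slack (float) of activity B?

8 days

te_A = (5 + 4·11 + 17)/6 = 66/6 = 11
te_B = (4 + 4·10 + 16)/6 = 60/6 = 10
te_C = (2 + 4·4 + 18)/6 = 36/6 = 6
te_D = (7 + 4·11 + 21)/6 = 72/6 = 12
te_E = (4 + 4·8 + 12)/6 = 48/6 = 8

Forward pass:
ES_A = 0; EF_A = 11
ES_B = 11; EF_B = 11+10 = 21
ES_C = 11; EF_C = 11+6 = 17
ES_D = 17; EF_D = 17+12 = 29
ES_E = max(EF_B=21, EF_D=29) = 29; EF_E = 29+8 = 37
Expected project duration μ = 37 days. Critical path: A → C → D → E.

Backward pass:
LF_E = 37; LS_E = 37−8 = 29
LF_D = LS_E = 29; LS_D = 29−12 = 17
LF_C = LS_D = 17; LS_C = 17−6 = 11
LF_B = LS_E = 29; LS_B = 29−10 = 19
LF_A = min(LS_B=19, LS_C=11) = 11; LS_A = 11−11 = 0
Slack_B = LS_B − ES_B = 19 − 11 = 8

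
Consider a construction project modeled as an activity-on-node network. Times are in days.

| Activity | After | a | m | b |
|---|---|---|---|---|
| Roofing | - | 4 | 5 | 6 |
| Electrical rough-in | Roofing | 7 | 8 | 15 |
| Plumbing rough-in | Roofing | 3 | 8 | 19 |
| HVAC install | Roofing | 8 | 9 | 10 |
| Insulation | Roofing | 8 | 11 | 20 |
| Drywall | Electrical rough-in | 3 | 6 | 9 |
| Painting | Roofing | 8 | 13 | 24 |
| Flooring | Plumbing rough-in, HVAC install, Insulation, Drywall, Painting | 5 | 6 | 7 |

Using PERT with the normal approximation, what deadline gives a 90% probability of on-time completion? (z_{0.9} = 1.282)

te_Roofing = (4 + 4·5 + 6)/6 = 30/6 = 5; σ²_Roofing = ((6−4)/6)² = 0.111
te_Electrical rough-in = (7 + 4·8 + 15)/6 = 54/6 = 9; σ²_Electrical rough-in = ((15−7)/6)² = 1.778
te_Plumbing rough-in = (3 + 4·8 + 19)/6 = 54/6 = 9; σ²_Plumbing rough-in = ((19−3)/6)² = 7.111
te_HVAC install = (8 + 4·9 + 10)/6 = 54/6 = 9; σ²_HVAC install = ((10−8)/6)² = 0.111
te_Insulation = (8 + 4·11 + 20)/6 = 72/6 = 12; σ²_Insulation = ((20−8)/6)² = 4.000
te_Drywall = (3 + 4·6 + 9)/6 = 36/6 = 6; σ²_Drywall = ((9−3)/6)² = 1.000
te_Painting = (8 + 4·13 + 24)/6 = 84/6 = 14; σ²_Painting = ((24−8)/6)² = 7.111
te_Flooring = (5 + 4·6 + 7)/6 = 36/6 = 6; σ²_Flooring = ((7−5)/6)² = 0.111

Forward pass:
ES_Roofing = 0; EF_Roofing = 5
ES_Electrical rough-in = 5; EF_Electrical rough-in = 5+9 = 14
ES_Plumbing rough-in = 5; EF_Plumbing rough-in = 5+9 = 14
ES_HVAC install = 5; EF_HVAC install = 5+9 = 14
ES_Insulation = 5; EF_Insulation = 5+12 = 17
ES_Drywall = 14; EF_Drywall = 14+6 = 20
ES_Painting = 5; EF_Painting = 5+14 = 19
ES_Flooring = max(EF_Plumbing rough-in=14, EF_HVAC install=14, EF_Insulation=17, EF_Drywall=20, EF_Painting=19) = 20; EF_Flooring = 20+6 = 26
Expected project duration μ = 26 days. Critical path: Roofing → Electrical rough-in → Drywall → Flooring.

Variance along critical path = 0.111 + 1.778 + 1.000 + 0.111 = 3.000; σ = 1.732 days.
D = μ + z·σ = 26 + 1.282·1.732 = 28.2 days

28.2 days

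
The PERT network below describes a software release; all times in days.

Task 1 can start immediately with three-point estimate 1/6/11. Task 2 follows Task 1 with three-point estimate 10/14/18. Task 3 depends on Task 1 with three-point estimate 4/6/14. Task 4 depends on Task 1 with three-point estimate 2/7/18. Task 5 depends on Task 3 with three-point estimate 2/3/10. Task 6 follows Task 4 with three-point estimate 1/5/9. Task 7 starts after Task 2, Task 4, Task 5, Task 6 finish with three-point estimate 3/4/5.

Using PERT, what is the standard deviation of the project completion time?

te_Task 1 = (1 + 4·6 + 11)/6 = 36/6 = 6; σ²_Task 1 = ((11−1)/6)² = 2.778
te_Task 2 = (10 + 4·14 + 18)/6 = 84/6 = 14; σ²_Task 2 = ((18−10)/6)² = 1.778
te_Task 3 = (4 + 4·6 + 14)/6 = 42/6 = 7; σ²_Task 3 = ((14−4)/6)² = 2.778
te_Task 4 = (2 + 4·7 + 18)/6 = 48/6 = 8; σ²_Task 4 = ((18−2)/6)² = 7.111
te_Task 5 = (2 + 4·3 + 10)/6 = 24/6 = 4; σ²_Task 5 = ((10−2)/6)² = 1.778
te_Task 6 = (1 + 4·5 + 9)/6 = 30/6 = 5; σ²_Task 6 = ((9−1)/6)² = 1.778
te_Task 7 = (3 + 4·4 + 5)/6 = 24/6 = 4; σ²_Task 7 = ((5−3)/6)² = 0.111

Forward pass:
ES_Task 1 = 0; EF_Task 1 = 6
ES_Task 2 = 6; EF_Task 2 = 6+14 = 20
ES_Task 3 = 6; EF_Task 3 = 6+7 = 13
ES_Task 4 = 6; EF_Task 4 = 6+8 = 14
ES_Task 5 = 13; EF_Task 5 = 13+4 = 17
ES_Task 6 = 14; EF_Task 6 = 14+5 = 19
ES_Task 7 = max(EF_Task 2=20, EF_Task 4=14, EF_Task 5=17, EF_Task 6=19) = 20; EF_Task 7 = 20+4 = 24
Expected project duration μ = 24 days. Critical path: Task 1 → Task 2 → Task 7.

Variance along critical path = 2.778 + 1.778 + 0.111 = 4.667
σ = √4.667 = 2.160 days

2.16 days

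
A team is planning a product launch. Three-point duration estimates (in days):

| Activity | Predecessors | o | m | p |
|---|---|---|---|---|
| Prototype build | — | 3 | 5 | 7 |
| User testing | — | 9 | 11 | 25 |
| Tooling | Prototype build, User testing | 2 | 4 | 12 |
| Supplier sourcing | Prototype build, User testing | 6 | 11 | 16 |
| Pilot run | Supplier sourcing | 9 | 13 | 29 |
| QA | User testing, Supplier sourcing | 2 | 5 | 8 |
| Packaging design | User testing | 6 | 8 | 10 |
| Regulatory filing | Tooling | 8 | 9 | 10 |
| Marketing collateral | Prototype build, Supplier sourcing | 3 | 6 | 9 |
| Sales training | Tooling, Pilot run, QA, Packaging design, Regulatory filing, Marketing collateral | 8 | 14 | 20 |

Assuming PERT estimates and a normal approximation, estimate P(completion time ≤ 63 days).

0.977

te_Prototype build = (3 + 4·5 + 7)/6 = 30/6 = 5; σ²_Prototype build = ((7−3)/6)² = 0.444
te_User testing = (9 + 4·11 + 25)/6 = 78/6 = 13; σ²_User testing = ((25−9)/6)² = 7.111
te_Tooling = (2 + 4·4 + 12)/6 = 30/6 = 5; σ²_Tooling = ((12−2)/6)² = 2.778
te_Supplier sourcing = (6 + 4·11 + 16)/6 = 66/6 = 11; σ²_Supplier sourcing = ((16−6)/6)² = 2.778
te_Pilot run = (9 + 4·13 + 29)/6 = 90/6 = 15; σ²_Pilot run = ((29−9)/6)² = 11.111
te_QA = (2 + 4·5 + 8)/6 = 30/6 = 5; σ²_QA = ((8−2)/6)² = 1.000
te_Packaging design = (6 + 4·8 + 10)/6 = 48/6 = 8; σ²_Packaging design = ((10−6)/6)² = 0.444
te_Regulatory filing = (8 + 4·9 + 10)/6 = 54/6 = 9; σ²_Regulatory filing = ((10−8)/6)² = 0.111
te_Marketing collateral = (3 + 4·6 + 9)/6 = 36/6 = 6; σ²_Marketing collateral = ((9−3)/6)² = 1.000
te_Sales training = (8 + 4·14 + 20)/6 = 84/6 = 14; σ²_Sales training = ((20−8)/6)² = 4.000

Forward pass:
ES_Prototype build = 0; EF_Prototype build = 5
ES_User testing = 0; EF_User testing = 13
ES_Tooling = max(EF_Prototype build=5, EF_User testing=13) = 13; EF_Tooling = 13+5 = 18
ES_Supplier sourcing = max(EF_Prototype build=5, EF_User testing=13) = 13; EF_Supplier sourcing = 13+11 = 24
ES_Pilot run = 24; EF_Pilot run = 24+15 = 39
ES_QA = max(EF_User testing=13, EF_Supplier sourcing=24) = 24; EF_QA = 24+5 = 29
ES_Packaging design = 13; EF_Packaging design = 13+8 = 21
ES_Regulatory filing = 18; EF_Regulatory filing = 18+9 = 27
ES_Marketing collateral = max(EF_Prototype build=5, EF_Supplier sourcing=24) = 24; EF_Marketing collateral = 24+6 = 30
ES_Sales training = max(EF_Tooling=18, EF_Pilot run=39, EF_QA=29, EF_Packaging design=21, EF_Regulatory filing=27, EF_Marketing collateral=30) = 39; EF_Sales training = 39+14 = 53
Expected project duration μ = 53 days. Critical path: User testing → Supplier sourcing → Pilot run → Sales training.

Variance along critical path = 7.111 + 2.778 + 11.111 + 4.000 = 25.000; σ = √25.000 = 5.000 days.
Z = (63 − 53) / 5.000 = 2.000
P(T ≤ 63) = Φ(2.000) ≈ 0.977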